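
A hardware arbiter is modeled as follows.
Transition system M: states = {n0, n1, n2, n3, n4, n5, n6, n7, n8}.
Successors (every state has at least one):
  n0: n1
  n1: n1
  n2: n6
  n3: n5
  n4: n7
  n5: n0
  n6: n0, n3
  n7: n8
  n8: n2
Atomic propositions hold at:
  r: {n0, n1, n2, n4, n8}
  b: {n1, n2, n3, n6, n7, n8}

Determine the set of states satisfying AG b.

AG b: greatest fixpoint, start Z0 = {n1, n2, n3, n6, n7, n8}, keep only states in Sat with every successor in Z. Z1 = {n1, n2, n7, n8}; Z2 = {n1, n7, n8}; Z3 = {n1, n7}; Z4 = {n1}; fixed.
Sat(AG b) = {n1}

{n1}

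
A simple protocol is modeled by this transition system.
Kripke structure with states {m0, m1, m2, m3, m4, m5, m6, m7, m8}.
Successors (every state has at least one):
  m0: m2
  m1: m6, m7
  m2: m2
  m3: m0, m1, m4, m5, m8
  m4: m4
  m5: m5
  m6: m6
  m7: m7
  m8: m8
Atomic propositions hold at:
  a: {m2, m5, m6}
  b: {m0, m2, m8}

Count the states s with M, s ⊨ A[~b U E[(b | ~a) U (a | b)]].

Sat(~b) = {m1, m3, m4, m5, m6, m7}
Sat(~a) = {m0, m1, m3, m4, m7, m8}
Sat(b | ~a) = {m0, m1, m2, m3, m4, m7, m8}
Sat(a | b) = {m0, m2, m5, m6, m8}
E[(b | ~a) U (a | b)]: least fixpoint, start Z0 = Sat((a | b)) = {m0, m2, m5, m6, m8}, add states in Sat(b | ~a) with some successor in Z. Z1 = {m0, m1, m2, m3, m5, m6, m8}; fixed.
Sat(E[(b | ~a) U (a | b)]) = {m0, m1, m2, m3, m5, m6, m8}
A[~b U E[(b | ~a) U (a | b)]]: least fixpoint, start Z0 = Sat(E[(b | ~a) U (a | b)]) = {m0, m1, m2, m3, m5, m6, m8}, add states in Sat(~b) with every successor in Z. Already a fixed point.
Sat(A[~b U E[(b | ~a) U (a | b)]]) = {m0, m1, m2, m3, m5, m6, m8}
|Sat(A[~b U E[(b | ~a) U (a | b)]])| = |{m0, m1, m2, m3, m5, m6, m8}| = 7.

7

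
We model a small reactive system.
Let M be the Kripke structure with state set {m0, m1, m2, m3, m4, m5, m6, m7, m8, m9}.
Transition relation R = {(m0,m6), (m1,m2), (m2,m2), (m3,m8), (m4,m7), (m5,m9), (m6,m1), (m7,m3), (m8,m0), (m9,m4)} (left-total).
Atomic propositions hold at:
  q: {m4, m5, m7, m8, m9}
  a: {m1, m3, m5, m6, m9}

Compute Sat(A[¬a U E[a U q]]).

Sat(¬a) = {m0, m2, m4, m7, m8}
E[a U q]: least fixpoint, start Z0 = Sat(q) = {m4, m5, m7, m8, m9}, add states in Sat(a) with some successor in Z. Z1 = {m3, m4, m5, m7, m8, m9}; fixed.
Sat(E[a U q]) = {m3, m4, m5, m7, m8, m9}
A[¬a U E[a U q]]: least fixpoint, start Z0 = Sat(E[a U q]) = {m3, m4, m5, m7, m8, m9}, add states in Sat(¬a) with every successor in Z. Already a fixed point.
Sat(A[¬a U E[a U q]]) = {m3, m4, m5, m7, m8, m9}

{m3, m4, m5, m7, m8, m9}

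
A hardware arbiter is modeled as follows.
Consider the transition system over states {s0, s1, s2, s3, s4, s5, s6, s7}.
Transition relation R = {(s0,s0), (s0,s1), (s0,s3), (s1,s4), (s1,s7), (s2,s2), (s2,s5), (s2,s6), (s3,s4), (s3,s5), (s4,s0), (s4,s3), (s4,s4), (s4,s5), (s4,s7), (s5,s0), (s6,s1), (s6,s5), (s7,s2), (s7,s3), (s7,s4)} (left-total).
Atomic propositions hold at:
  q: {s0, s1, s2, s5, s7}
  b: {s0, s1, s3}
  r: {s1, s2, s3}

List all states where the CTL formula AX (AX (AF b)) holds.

{s5}

AF b: least fixpoint, start Z0 = {s0, s1, s3}, add states with every successor in Z. Z1 = {s0, s1, s3, s5}; Z2 = {s0, s1, s3, s5, s6}; fixed.
Sat(AF b) = {s0, s1, s3, s5, s6}
Sat(AX (AF b)) = {s : every successor in {s0, s1, s3, s5, s6}} = {s0, s5, s6}
Sat(AX (AX (AF b))) = {s : every successor in {s0, s5, s6}} = {s5}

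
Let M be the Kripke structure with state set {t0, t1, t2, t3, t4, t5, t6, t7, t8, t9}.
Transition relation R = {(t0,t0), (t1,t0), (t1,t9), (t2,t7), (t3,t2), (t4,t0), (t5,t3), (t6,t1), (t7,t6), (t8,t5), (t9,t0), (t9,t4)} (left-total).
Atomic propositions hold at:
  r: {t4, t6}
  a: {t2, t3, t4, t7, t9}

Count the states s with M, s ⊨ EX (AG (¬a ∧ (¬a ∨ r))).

Sat(¬a) = {t0, t1, t5, t6, t8}
Sat(¬a ∨ r) = {t0, t1, t4, t5, t6, t8}
Sat(¬a ∧ (¬a ∨ r)) = {t0, t1, t5, t6, t8}
AG (¬a ∧ (¬a ∨ r)): greatest fixpoint, start Z0 = {t0, t1, t5, t6, t8}, keep only states in Sat with every successor in Z. Z1 = {t0, t6, t8}; Z2 = {t0}; fixed.
Sat(AG (¬a ∧ (¬a ∨ r))) = {t0}
Sat(EX (AG (¬a ∧ (¬a ∨ r)))) = {s : some successor in {t0}} = {t0, t1, t4, t9}
|Sat(EX (AG (¬a ∧ (¬a ∨ r))))| = |{t0, t1, t4, t9}| = 4.

4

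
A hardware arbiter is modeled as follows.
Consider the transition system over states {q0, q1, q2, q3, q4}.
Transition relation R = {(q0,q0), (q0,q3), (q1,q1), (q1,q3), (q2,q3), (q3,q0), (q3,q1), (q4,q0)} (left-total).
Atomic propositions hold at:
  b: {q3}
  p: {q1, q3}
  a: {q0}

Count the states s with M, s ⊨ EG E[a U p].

3

E[a U p]: least fixpoint, start Z0 = Sat(p) = {q1, q3}, add states in Sat(a) with some successor in Z. Z1 = {q0, q1, q3}; fixed.
Sat(E[a U p]) = {q0, q1, q3}
EG E[a U p]: greatest fixpoint, start Z0 = {q0, q1, q3}, keep only states in Sat with some successor in Z. Already a fixed point.
Sat(EG E[a U p]) = {q0, q1, q3}
|Sat(EG E[a U p])| = |{q0, q1, q3}| = 3.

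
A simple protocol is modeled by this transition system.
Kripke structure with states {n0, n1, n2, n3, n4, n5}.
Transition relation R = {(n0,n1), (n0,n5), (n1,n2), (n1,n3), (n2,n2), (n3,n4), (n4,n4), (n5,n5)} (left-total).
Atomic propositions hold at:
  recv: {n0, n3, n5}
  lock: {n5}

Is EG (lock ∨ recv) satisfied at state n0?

Sat(lock ∨ recv) = {n0, n3, n5}
EG (lock ∨ recv): greatest fixpoint, start Z0 = {n0, n3, n5}, keep only states in Sat with some successor in Z. Z1 = {n0, n5}; fixed.
Sat(EG (lock ∨ recv)) = {n0, n5}
n0 ∈ Sat(EG (lock ∨ recv)) = {n0, n5}, so the formula holds at n0.

Yes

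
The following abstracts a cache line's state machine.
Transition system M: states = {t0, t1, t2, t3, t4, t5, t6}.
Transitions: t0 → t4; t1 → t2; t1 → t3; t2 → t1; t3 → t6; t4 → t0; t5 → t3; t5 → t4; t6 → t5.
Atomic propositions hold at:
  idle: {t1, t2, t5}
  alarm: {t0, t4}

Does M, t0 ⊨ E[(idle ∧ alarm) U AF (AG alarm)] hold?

Sat(idle ∧ alarm) = ∅
AG alarm: greatest fixpoint, start Z0 = {t0, t4}, keep only states in Sat with every successor in Z. Already a fixed point.
Sat(AG alarm) = {t0, t4}
AF (AG alarm): least fixpoint, start Z0 = {t0, t4}, add states with every successor in Z. Already a fixed point.
Sat(AF (AG alarm)) = {t0, t4}
E[(idle ∧ alarm) U AF (AG alarm)]: least fixpoint, start Z0 = Sat(AF (AG alarm)) = {t0, t4}, add states in Sat(idle ∧ alarm) with some successor in Z. Already a fixed point.
Sat(E[(idle ∧ alarm) U AF (AG alarm)]) = {t0, t4}
t0 ∈ Sat(E[(idle ∧ alarm) U AF (AG alarm)]) = {t0, t4}, so the formula holds at t0.

Yes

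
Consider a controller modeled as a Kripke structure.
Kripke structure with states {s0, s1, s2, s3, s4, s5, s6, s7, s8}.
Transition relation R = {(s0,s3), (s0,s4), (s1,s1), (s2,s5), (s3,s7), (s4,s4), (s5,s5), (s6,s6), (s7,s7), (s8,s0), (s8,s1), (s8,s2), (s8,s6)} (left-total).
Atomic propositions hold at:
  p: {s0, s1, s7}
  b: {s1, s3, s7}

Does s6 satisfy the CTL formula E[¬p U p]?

Sat(¬p) = {s2, s3, s4, s5, s6, s8}
E[¬p U p]: least fixpoint, start Z0 = Sat(p) = {s0, s1, s7}, add states in Sat(¬p) with some successor in Z. Z1 = {s0, s1, s3, s7, s8}; fixed.
Sat(E[¬p U p]) = {s0, s1, s3, s7, s8}
s6 ∉ Sat(E[¬p U p]) = {s0, s1, s3, s7, s8}, so the formula does not hold at s6.

No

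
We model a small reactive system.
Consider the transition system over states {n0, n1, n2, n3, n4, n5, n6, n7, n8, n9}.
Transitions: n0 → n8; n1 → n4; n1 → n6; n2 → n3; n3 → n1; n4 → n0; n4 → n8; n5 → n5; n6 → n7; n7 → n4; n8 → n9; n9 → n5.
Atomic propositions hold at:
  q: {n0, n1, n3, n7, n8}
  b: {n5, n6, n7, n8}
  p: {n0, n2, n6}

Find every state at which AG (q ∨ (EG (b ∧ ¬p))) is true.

{n5}

Sat(¬p) = {n1, n3, n4, n5, n7, n8, n9}
Sat(b ∧ ¬p) = {n5, n7, n8}
EG (b ∧ ¬p): greatest fixpoint, start Z0 = {n5, n7, n8}, keep only states in Sat with some successor in Z. Z1 = {n5}; fixed.
Sat(EG (b ∧ ¬p)) = {n5}
Sat(q ∨ (EG (b ∧ ¬p))) = {n0, n1, n3, n5, n7, n8}
AG (q ∨ (EG (b ∧ ¬p))): greatest fixpoint, start Z0 = {n0, n1, n3, n5, n7, n8}, keep only states in Sat with every successor in Z. Z1 = {n0, n3, n5}; Z2 = {n5}; fixed.
Sat(AG (q ∨ (EG (b ∧ ¬p)))) = {n5}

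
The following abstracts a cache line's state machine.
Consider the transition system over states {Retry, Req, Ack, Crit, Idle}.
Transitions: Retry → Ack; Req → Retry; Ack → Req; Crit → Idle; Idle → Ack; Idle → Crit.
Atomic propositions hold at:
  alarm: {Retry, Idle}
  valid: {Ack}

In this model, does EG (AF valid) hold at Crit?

AF valid: least fixpoint, start Z0 = {Ack}, add states with every successor in Z. Z1 = {Retry, Ack}; Z2 = {Retry, Req, Ack}; fixed.
Sat(AF valid) = {Retry, Req, Ack}
EG (AF valid): greatest fixpoint, start Z0 = {Retry, Req, Ack}, keep only states in Sat with some successor in Z. Already a fixed point.
Sat(EG (AF valid)) = {Retry, Req, Ack}
Crit ∉ Sat(EG (AF valid)) = {Retry, Req, Ack}, so the formula does not hold at Crit.

No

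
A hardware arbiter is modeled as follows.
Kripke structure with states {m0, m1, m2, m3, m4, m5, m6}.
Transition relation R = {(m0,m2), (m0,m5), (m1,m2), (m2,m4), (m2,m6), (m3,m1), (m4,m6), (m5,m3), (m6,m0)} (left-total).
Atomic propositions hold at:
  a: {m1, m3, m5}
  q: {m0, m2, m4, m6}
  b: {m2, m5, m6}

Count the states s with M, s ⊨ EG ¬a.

Sat(¬a) = {m0, m2, m4, m6}
EG ¬a: greatest fixpoint, start Z0 = {m0, m2, m4, m6}, keep only states in Sat with some successor in Z. Already a fixed point.
Sat(EG ¬a) = {m0, m2, m4, m6}
|Sat(EG ¬a)| = |{m0, m2, m4, m6}| = 4.

4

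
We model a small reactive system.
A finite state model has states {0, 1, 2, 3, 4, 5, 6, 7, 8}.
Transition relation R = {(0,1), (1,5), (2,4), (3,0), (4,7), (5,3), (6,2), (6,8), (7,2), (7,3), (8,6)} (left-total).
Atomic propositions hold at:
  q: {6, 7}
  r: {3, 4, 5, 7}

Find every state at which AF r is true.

{0, 1, 2, 3, 4, 5, 7}

AF r: least fixpoint, start Z0 = {3, 4, 5, 7}, add states with every successor in Z. Z1 = {1, 2, 3, 4, 5, 7}; Z2 = {0, 1, 2, 3, 4, 5, 7}; fixed.
Sat(AF r) = {0, 1, 2, 3, 4, 5, 7}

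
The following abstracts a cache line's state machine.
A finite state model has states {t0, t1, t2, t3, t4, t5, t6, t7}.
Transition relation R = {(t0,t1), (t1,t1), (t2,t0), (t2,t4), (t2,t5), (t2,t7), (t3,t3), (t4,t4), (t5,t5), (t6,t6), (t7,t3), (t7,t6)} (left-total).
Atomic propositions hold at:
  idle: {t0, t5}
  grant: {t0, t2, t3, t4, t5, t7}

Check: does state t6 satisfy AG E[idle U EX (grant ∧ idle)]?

No

Sat(grant ∧ idle) = {t0, t5}
Sat(EX (grant ∧ idle)) = {s : some successor in {t0, t5}} = {t2, t5}
E[idle U EX (grant ∧ idle)]: least fixpoint, start Z0 = Sat(EX (grant ∧ idle)) = {t2, t5}, add states in Sat(idle) with some successor in Z. Already a fixed point.
Sat(E[idle U EX (grant ∧ idle)]) = {t2, t5}
AG E[idle U EX (grant ∧ idle)]: greatest fixpoint, start Z0 = {t2, t5}, keep only states in Sat with every successor in Z. Z1 = {t5}; fixed.
Sat(AG E[idle U EX (grant ∧ idle)]) = {t5}
t6 ∉ Sat(AG E[idle U EX (grant ∧ idle)]) = {t5}, so the formula does not hold at t6.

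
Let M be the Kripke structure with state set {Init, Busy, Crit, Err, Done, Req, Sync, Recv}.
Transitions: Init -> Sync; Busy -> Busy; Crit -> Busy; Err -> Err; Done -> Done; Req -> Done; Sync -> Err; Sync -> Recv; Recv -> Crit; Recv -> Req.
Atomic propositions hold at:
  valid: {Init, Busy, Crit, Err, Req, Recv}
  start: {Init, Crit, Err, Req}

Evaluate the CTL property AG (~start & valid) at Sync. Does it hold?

Sat(~start) = {Busy, Done, Sync, Recv}
Sat(~start & valid) = {Busy, Recv}
AG (~start & valid): greatest fixpoint, start Z0 = {Busy, Recv}, keep only states in Sat with every successor in Z. Z1 = {Busy}; fixed.
Sat(AG (~start & valid)) = {Busy}
Sync ∉ Sat(AG (~start & valid)) = {Busy}, so the formula does not hold at Sync.

No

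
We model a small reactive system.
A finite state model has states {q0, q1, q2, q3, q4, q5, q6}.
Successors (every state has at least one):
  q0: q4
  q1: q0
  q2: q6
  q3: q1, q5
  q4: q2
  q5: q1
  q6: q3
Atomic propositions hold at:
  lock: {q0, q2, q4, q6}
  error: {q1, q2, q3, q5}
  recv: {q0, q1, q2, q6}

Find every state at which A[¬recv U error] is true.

Sat(¬recv) = {q3, q4, q5}
A[¬recv U error]: least fixpoint, start Z0 = Sat(error) = {q1, q2, q3, q5}, add states in Sat(¬recv) with every successor in Z. Z1 = {q1, q2, q3, q4, q5}; fixed.
Sat(A[¬recv U error]) = {q1, q2, q3, q4, q5}

{q1, q2, q3, q4, q5}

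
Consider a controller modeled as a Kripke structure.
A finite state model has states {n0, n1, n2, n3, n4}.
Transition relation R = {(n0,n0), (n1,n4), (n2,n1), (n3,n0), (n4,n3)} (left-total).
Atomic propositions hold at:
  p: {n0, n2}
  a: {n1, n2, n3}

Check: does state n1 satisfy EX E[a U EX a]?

Yes

Sat(EX a) = {s : some successor in {n1, n2, n3}} = {n2, n4}
E[a U EX a]: least fixpoint, start Z0 = Sat(EX a) = {n2, n4}, add states in Sat(a) with some successor in Z. Z1 = {n1, n2, n4}; fixed.
Sat(E[a U EX a]) = {n1, n2, n4}
Sat(EX E[a U EX a]) = {s : some successor in {n1, n2, n4}} = {n1, n2}
n1 ∈ Sat(EX E[a U EX a]) = {n1, n2}, so the formula holds at n1.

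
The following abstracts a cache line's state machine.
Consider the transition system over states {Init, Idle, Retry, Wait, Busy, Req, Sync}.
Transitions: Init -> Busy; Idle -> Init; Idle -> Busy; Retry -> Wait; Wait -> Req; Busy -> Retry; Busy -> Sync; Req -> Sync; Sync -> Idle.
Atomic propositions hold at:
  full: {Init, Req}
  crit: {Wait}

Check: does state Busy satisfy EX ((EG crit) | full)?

No

EG crit: greatest fixpoint, start Z0 = {Wait}, keep only states in Sat with some successor in Z. Z1 = ∅; fixed.
Sat(EG crit) = ∅
Sat((EG crit) | full) = {Init, Req}
Sat(EX ((EG crit) | full)) = {s : some successor in {Init, Req}} = {Idle, Wait}
Busy ∉ Sat(EX ((EG crit) | full)) = {Idle, Wait}, so the formula does not hold at Busy.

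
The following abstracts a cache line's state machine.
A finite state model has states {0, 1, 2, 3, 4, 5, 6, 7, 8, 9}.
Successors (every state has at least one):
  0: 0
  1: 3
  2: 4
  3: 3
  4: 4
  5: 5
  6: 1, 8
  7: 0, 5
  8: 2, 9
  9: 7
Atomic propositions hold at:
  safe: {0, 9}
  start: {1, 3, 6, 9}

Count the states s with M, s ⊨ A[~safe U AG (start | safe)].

Sat(~safe) = {1, 2, 3, 4, 5, 6, 7, 8}
Sat(start | safe) = {0, 1, 3, 6, 9}
AG (start | safe): greatest fixpoint, start Z0 = {0, 1, 3, 6, 9}, keep only states in Sat with every successor in Z. Z1 = {0, 1, 3}; fixed.
Sat(AG (start | safe)) = {0, 1, 3}
A[~safe U AG (start | safe)]: least fixpoint, start Z0 = Sat(AG (start | safe)) = {0, 1, 3}, add states in Sat(~safe) with every successor in Z. Already a fixed point.
Sat(A[~safe U AG (start | safe)]) = {0, 1, 3}
|Sat(A[~safe U AG (start | safe)])| = |{0, 1, 3}| = 3.

3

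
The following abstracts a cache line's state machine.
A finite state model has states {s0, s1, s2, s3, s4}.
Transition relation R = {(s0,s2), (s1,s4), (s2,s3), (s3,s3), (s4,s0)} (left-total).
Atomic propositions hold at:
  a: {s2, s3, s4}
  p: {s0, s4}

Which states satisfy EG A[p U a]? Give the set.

A[p U a]: least fixpoint, start Z0 = Sat(a) = {s2, s3, s4}, add states in Sat(p) with every successor in Z. Z1 = {s0, s2, s3, s4}; fixed.
Sat(A[p U a]) = {s0, s2, s3, s4}
EG A[p U a]: greatest fixpoint, start Z0 = {s0, s2, s3, s4}, keep only states in Sat with some successor in Z. Already a fixed point.
Sat(EG A[p U a]) = {s0, s2, s3, s4}

{s0, s2, s3, s4}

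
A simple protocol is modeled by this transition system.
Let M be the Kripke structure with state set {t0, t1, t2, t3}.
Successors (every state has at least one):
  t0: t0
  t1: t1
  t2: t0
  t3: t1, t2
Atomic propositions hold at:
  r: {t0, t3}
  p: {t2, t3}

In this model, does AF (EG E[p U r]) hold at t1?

E[p U r]: least fixpoint, start Z0 = Sat(r) = {t0, t3}, add states in Sat(p) with some successor in Z. Z1 = {t0, t2, t3}; fixed.
Sat(E[p U r]) = {t0, t2, t3}
EG E[p U r]: greatest fixpoint, start Z0 = {t0, t2, t3}, keep only states in Sat with some successor in Z. Already a fixed point.
Sat(EG E[p U r]) = {t0, t2, t3}
AF (EG E[p U r]): least fixpoint, start Z0 = {t0, t2, t3}, add states with every successor in Z. Already a fixed point.
Sat(AF (EG E[p U r])) = {t0, t2, t3}
t1 ∉ Sat(AF (EG E[p U r])) = {t0, t2, t3}, so the formula does not hold at t1.

No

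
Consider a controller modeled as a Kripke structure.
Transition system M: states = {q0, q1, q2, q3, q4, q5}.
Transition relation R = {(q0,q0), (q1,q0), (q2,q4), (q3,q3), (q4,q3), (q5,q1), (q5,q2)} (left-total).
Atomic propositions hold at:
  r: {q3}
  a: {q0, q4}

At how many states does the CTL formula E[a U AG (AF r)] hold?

3

AF r: least fixpoint, start Z0 = {q3}, add states with every successor in Z. Z1 = {q3, q4}; Z2 = {q2, q3, q4}; fixed.
Sat(AF r) = {q2, q3, q4}
AG (AF r): greatest fixpoint, start Z0 = {q2, q3, q4}, keep only states in Sat with every successor in Z. Already a fixed point.
Sat(AG (AF r)) = {q2, q3, q4}
E[a U AG (AF r)]: least fixpoint, start Z0 = Sat(AG (AF r)) = {q2, q3, q4}, add states in Sat(a) with some successor in Z. Already a fixed point.
Sat(E[a U AG (AF r)]) = {q2, q3, q4}
|Sat(E[a U AG (AF r)])| = |{q2, q3, q4}| = 3.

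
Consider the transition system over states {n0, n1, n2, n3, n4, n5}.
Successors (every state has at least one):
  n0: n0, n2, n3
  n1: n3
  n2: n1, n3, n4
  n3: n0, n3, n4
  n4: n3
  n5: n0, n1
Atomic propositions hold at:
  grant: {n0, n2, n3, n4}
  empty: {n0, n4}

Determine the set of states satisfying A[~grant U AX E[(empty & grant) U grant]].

{n0, n1, n3, n4, n5}

Sat(~grant) = {n1, n5}
Sat(empty & grant) = {n0, n4}
E[(empty & grant) U grant]: least fixpoint, start Z0 = Sat(grant) = {n0, n2, n3, n4}, add states in Sat(empty & grant) with some successor in Z. Already a fixed point.
Sat(E[(empty & grant) U grant]) = {n0, n2, n3, n4}
Sat(AX E[(empty & grant) U grant]) = {s : every successor in {n0, n2, n3, n4}} = {n0, n1, n3, n4}
A[~grant U AX E[(empty & grant) U grant]]: least fixpoint, start Z0 = Sat(AX E[(empty & grant) U grant]) = {n0, n1, n3, n4}, add states in Sat(~grant) with every successor in Z. Z1 = {n0, n1, n3, n4, n5}; fixed.
Sat(A[~grant U AX E[(empty & grant) U grant]]) = {n0, n1, n3, n4, n5}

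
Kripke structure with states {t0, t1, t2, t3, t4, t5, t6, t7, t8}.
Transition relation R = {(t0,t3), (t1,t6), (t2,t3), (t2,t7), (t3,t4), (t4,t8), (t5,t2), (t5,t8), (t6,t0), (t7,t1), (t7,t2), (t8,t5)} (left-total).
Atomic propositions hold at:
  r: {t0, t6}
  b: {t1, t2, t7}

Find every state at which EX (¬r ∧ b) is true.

{t2, t5, t7}

Sat(¬r) = {t1, t2, t3, t4, t5, t7, t8}
Sat(¬r ∧ b) = {t1, t2, t7}
Sat(EX (¬r ∧ b)) = {s : some successor in {t1, t2, t7}} = {t2, t5, t7}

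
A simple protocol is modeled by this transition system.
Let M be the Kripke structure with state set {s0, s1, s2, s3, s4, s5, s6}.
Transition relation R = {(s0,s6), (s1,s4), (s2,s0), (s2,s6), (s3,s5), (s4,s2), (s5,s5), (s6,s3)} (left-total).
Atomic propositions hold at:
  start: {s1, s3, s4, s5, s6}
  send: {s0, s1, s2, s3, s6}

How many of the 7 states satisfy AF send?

6

AF send: least fixpoint, start Z0 = {s0, s1, s2, s3, s6}, add states with every successor in Z. Z1 = {s0, s1, s2, s3, s4, s6}; fixed.
Sat(AF send) = {s0, s1, s2, s3, s4, s6}
|Sat(AF send)| = |{s0, s1, s2, s3, s4, s6}| = 6.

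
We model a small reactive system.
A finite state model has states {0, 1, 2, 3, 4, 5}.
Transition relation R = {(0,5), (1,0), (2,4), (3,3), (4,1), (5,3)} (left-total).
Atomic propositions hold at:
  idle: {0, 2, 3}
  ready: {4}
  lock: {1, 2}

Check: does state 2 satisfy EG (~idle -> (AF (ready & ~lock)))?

Sat(~idle) = {1, 4, 5}
Sat(~lock) = {0, 3, 4, 5}
Sat(ready & ~lock) = {4}
AF (ready & ~lock): least fixpoint, start Z0 = {4}, add states with every successor in Z. Z1 = {2, 4}; fixed.
Sat(AF (ready & ~lock)) = {2, 4}
Sat(~idle -> (AF (ready & ~lock))) = {0, 2, 3, 4}
EG (~idle -> (AF (ready & ~lock))): greatest fixpoint, start Z0 = {0, 2, 3, 4}, keep only states in Sat with some successor in Z. Z1 = {2, 3}; Z2 = {3}; fixed.
Sat(EG (~idle -> (AF (ready & ~lock)))) = {3}
2 ∉ Sat(EG (~idle -> (AF (ready & ~lock)))) = {3}, so the formula does not hold at 2.

No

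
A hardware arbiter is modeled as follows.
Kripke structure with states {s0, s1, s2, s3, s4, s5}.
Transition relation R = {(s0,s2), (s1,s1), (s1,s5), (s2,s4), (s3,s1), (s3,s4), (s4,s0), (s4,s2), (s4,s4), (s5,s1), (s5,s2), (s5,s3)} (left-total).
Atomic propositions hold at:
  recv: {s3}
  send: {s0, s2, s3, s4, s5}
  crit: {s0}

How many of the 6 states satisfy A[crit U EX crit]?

1

Sat(EX crit) = {s : some successor in {s0}} = {s4}
A[crit U EX crit]: least fixpoint, start Z0 = Sat(EX crit) = {s4}, add states in Sat(crit) with every successor in Z. Already a fixed point.
Sat(A[crit U EX crit]) = {s4}
|Sat(A[crit U EX crit])| = |{s4}| = 1.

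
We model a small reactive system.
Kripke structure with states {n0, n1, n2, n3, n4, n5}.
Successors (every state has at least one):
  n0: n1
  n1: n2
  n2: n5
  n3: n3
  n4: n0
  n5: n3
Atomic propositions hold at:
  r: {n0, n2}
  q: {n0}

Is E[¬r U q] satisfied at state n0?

Yes

Sat(¬r) = {n1, n3, n4, n5}
E[¬r U q]: least fixpoint, start Z0 = Sat(q) = {n0}, add states in Sat(¬r) with some successor in Z. Z1 = {n0, n4}; fixed.
Sat(E[¬r U q]) = {n0, n4}
n0 ∈ Sat(E[¬r U q]) = {n0, n4}, so the formula holds at n0.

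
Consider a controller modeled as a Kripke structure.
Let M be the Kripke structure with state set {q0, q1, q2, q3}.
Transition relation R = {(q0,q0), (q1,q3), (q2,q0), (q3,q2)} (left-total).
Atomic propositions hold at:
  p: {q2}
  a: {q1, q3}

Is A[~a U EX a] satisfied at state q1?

Yes

Sat(~a) = {q0, q2}
Sat(EX a) = {s : some successor in {q1, q3}} = {q1}
A[~a U EX a]: least fixpoint, start Z0 = Sat(EX a) = {q1}, add states in Sat(~a) with every successor in Z. Already a fixed point.
Sat(A[~a U EX a]) = {q1}
q1 ∈ Sat(A[~a U EX a]) = {q1}, so the formula holds at q1.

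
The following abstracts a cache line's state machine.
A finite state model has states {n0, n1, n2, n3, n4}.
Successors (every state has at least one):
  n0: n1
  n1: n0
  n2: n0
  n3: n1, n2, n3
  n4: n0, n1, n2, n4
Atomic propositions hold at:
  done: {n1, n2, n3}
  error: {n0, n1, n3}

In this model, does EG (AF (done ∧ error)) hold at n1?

Yes

Sat(done ∧ error) = {n1, n3}
AF (done ∧ error): least fixpoint, start Z0 = {n1, n3}, add states with every successor in Z. Z1 = {n0, n1, n3}; Z2 = {n0, n1, n2, n3}; fixed.
Sat(AF (done ∧ error)) = {n0, n1, n2, n3}
EG (AF (done ∧ error)): greatest fixpoint, start Z0 = {n0, n1, n2, n3}, keep only states in Sat with some successor in Z. Already a fixed point.
Sat(EG (AF (done ∧ error))) = {n0, n1, n2, n3}
n1 ∈ Sat(EG (AF (done ∧ error))) = {n0, n1, n2, n3}, so the formula holds at n1.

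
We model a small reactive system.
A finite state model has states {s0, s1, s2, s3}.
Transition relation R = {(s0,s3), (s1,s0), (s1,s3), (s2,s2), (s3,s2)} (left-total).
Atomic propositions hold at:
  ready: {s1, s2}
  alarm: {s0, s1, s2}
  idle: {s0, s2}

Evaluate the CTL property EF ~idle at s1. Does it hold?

Yes

Sat(~idle) = {s1, s3}
EF ~idle: least fixpoint, start Z0 = {s1, s3}, add states with some successor in Z. Z1 = {s0, s1, s3}; fixed.
Sat(EF ~idle) = {s0, s1, s3}
s1 ∈ Sat(EF ~idle) = {s0, s1, s3}, so the formula holds at s1.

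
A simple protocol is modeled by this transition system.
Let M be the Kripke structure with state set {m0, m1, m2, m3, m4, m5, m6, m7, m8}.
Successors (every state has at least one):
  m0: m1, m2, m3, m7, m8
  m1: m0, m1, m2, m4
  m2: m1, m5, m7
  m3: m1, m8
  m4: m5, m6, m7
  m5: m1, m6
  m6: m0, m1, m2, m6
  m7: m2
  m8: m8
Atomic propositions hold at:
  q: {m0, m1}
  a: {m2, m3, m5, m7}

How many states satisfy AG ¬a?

1

Sat(¬a) = {m0, m1, m4, m6, m8}
AG ¬a: greatest fixpoint, start Z0 = {m0, m1, m4, m6, m8}, keep only states in Sat with every successor in Z. Z1 = {m8}; fixed.
Sat(AG ¬a) = {m8}
|Sat(AG ¬a)| = |{m8}| = 1.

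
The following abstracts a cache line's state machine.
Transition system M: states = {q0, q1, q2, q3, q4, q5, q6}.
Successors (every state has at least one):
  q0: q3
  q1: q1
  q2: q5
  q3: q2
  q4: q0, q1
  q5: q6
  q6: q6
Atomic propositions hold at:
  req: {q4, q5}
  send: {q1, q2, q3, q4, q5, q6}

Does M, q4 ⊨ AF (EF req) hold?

Yes

EF req: least fixpoint, start Z0 = {q4, q5}, add states with some successor in Z. Z1 = {q2, q4, q5}; Z2 = {q2, q3, q4, q5}; Z3 = {q0, q2, q3, q4, q5}; fixed.
Sat(EF req) = {q0, q2, q3, q4, q5}
AF (EF req): least fixpoint, start Z0 = {q0, q2, q3, q4, q5}, add states with every successor in Z. Already a fixed point.
Sat(AF (EF req)) = {q0, q2, q3, q4, q5}
q4 ∈ Sat(AF (EF req)) = {q0, q2, q3, q4, q5}, so the formula holds at q4.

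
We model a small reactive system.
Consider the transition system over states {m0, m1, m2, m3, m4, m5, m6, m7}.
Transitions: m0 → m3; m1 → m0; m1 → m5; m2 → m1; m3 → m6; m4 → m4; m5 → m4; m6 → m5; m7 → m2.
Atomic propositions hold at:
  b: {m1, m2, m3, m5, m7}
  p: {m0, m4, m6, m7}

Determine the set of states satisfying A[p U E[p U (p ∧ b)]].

Sat(p ∧ b) = {m7}
E[p U (p ∧ b)]: least fixpoint, start Z0 = Sat((p ∧ b)) = {m7}, add states in Sat(p) with some successor in Z. Already a fixed point.
Sat(E[p U (p ∧ b)]) = {m7}
A[p U E[p U (p ∧ b)]]: least fixpoint, start Z0 = Sat(E[p U (p ∧ b)]) = {m7}, add states in Sat(p) with every successor in Z. Already a fixed point.
Sat(A[p U E[p U (p ∧ b)]]) = {m7}

{m7}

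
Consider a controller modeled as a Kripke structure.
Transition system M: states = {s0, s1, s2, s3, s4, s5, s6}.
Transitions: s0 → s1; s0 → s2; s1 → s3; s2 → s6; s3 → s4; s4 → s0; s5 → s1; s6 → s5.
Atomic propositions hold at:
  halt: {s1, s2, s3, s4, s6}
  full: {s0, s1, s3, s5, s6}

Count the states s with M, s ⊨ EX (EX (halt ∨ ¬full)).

Sat(¬full) = {s2, s4}
Sat(halt ∨ ¬full) = {s1, s2, s3, s4, s6}
Sat(EX (halt ∨ ¬full)) = {s : some successor in {s1, s2, s3, s4, s6}} = {s0, s1, s2, s3, s5}
Sat(EX (EX (halt ∨ ¬full))) = {s : some successor in {s0, s1, s2, s3, s5}} = {s0, s1, s4, s5, s6}
|Sat(EX (EX (halt ∨ ¬full)))| = |{s0, s1, s4, s5, s6}| = 5.

5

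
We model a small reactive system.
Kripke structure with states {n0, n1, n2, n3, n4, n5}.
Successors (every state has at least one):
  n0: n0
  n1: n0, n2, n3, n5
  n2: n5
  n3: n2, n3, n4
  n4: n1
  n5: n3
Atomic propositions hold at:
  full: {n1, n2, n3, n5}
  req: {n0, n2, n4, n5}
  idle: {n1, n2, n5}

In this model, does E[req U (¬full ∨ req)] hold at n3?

No

Sat(¬full) = {n0, n4}
Sat(¬full ∨ req) = {n0, n2, n4, n5}
E[req U (¬full ∨ req)]: least fixpoint, start Z0 = Sat((¬full ∨ req)) = {n0, n2, n4, n5}, add states in Sat(req) with some successor in Z. Already a fixed point.
Sat(E[req U (¬full ∨ req)]) = {n0, n2, n4, n5}
n3 ∉ Sat(E[req U (¬full ∨ req)]) = {n0, n2, n4, n5}, so the formula does not hold at n3.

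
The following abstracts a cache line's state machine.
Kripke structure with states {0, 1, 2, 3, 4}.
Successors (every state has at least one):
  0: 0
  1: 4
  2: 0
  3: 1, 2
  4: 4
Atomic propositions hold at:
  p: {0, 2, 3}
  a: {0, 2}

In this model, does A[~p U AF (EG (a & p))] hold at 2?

Yes

Sat(~p) = {1, 4}
Sat(a & p) = {0, 2}
EG (a & p): greatest fixpoint, start Z0 = {0, 2}, keep only states in Sat with some successor in Z. Already a fixed point.
Sat(EG (a & p)) = {0, 2}
AF (EG (a & p)): least fixpoint, start Z0 = {0, 2}, add states with every successor in Z. Already a fixed point.
Sat(AF (EG (a & p))) = {0, 2}
A[~p U AF (EG (a & p))]: least fixpoint, start Z0 = Sat(AF (EG (a & p))) = {0, 2}, add states in Sat(~p) with every successor in Z. Already a fixed point.
Sat(A[~p U AF (EG (a & p))]) = {0, 2}
2 ∈ Sat(A[~p U AF (EG (a & p))]) = {0, 2}, so the formula holds at 2.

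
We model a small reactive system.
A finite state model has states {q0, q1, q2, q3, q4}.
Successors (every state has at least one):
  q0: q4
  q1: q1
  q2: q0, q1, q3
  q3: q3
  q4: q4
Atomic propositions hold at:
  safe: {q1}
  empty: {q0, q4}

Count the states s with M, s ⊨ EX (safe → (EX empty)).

Sat(EX empty) = {s : some successor in {q0, q4}} = {q0, q2, q4}
Sat(safe → (EX empty)) = {q0, q2, q3, q4}
Sat(EX (safe → (EX empty))) = {s : some successor in {q0, q2, q3, q4}} = {q0, q2, q3, q4}
|Sat(EX (safe → (EX empty)))| = |{q0, q2, q3, q4}| = 4.

4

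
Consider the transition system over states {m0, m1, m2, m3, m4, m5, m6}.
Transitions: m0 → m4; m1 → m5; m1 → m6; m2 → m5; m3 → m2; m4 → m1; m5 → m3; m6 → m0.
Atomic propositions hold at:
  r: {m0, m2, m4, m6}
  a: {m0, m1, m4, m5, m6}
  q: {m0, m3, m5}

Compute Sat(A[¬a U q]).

Sat(¬a) = {m2, m3}
A[¬a U q]: least fixpoint, start Z0 = Sat(q) = {m0, m3, m5}, add states in Sat(¬a) with every successor in Z. Z1 = {m0, m2, m3, m5}; fixed.
Sat(A[¬a U q]) = {m0, m2, m3, m5}

{m0, m2, m3, m5}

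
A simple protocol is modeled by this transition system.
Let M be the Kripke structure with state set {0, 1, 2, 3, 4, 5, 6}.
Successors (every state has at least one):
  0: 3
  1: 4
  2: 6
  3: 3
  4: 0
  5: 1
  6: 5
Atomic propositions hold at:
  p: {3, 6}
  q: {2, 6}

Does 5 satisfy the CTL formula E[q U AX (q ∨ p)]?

Sat(q ∨ p) = {2, 3, 6}
Sat(AX (q ∨ p)) = {s : every successor in {2, 3, 6}} = {0, 2, 3}
E[q U AX (q ∨ p)]: least fixpoint, start Z0 = Sat(AX (q ∨ p)) = {0, 2, 3}, add states in Sat(q) with some successor in Z. Already a fixed point.
Sat(E[q U AX (q ∨ p)]) = {0, 2, 3}
5 ∉ Sat(E[q U AX (q ∨ p)]) = {0, 2, 3}, so the formula does not hold at 5.

No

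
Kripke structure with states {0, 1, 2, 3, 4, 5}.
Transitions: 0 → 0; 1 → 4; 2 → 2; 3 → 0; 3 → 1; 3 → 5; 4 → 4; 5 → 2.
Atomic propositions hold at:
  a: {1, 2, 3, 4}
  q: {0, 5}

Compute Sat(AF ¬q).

Sat(¬q) = {1, 2, 3, 4}
AF ¬q: least fixpoint, start Z0 = {1, 2, 3, 4}, add states with every successor in Z. Z1 = {1, 2, 3, 4, 5}; fixed.
Sat(AF ¬q) = {1, 2, 3, 4, 5}

{1, 2, 3, 4, 5}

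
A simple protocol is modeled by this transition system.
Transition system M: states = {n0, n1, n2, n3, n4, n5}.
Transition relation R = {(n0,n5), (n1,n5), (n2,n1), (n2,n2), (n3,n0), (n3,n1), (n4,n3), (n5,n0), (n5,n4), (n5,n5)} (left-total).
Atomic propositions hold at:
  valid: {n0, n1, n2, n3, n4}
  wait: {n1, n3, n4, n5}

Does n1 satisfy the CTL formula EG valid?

No

EG valid: greatest fixpoint, start Z0 = {n0, n1, n2, n3, n4}, keep only states in Sat with some successor in Z. Z1 = {n2, n3, n4}; Z2 = {n2, n4}; Z3 = {n2}; fixed.
Sat(EG valid) = {n2}
n1 ∉ Sat(EG valid) = {n2}, so the formula does not hold at n1.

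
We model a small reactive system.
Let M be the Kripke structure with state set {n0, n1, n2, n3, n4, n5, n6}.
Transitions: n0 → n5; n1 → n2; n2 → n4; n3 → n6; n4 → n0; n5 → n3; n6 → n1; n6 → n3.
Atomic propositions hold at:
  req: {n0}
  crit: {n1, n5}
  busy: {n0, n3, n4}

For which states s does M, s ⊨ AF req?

AF req: least fixpoint, start Z0 = {n0}, add states with every successor in Z. Z1 = {n0, n4}; Z2 = {n0, n2, n4}; Z3 = {n0, n1, n2, n4}; fixed.
Sat(AF req) = {n0, n1, n2, n4}

{n0, n1, n2, n4}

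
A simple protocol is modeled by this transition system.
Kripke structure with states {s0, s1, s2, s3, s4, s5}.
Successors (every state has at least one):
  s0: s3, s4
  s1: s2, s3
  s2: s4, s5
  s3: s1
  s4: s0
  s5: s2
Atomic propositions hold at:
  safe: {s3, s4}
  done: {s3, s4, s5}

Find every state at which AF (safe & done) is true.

{s0, s3, s4}

Sat(safe & done) = {s3, s4}
AF (safe & done): least fixpoint, start Z0 = {s3, s4}, add states with every successor in Z. Z1 = {s0, s3, s4}; fixed.
Sat(AF (safe & done)) = {s0, s3, s4}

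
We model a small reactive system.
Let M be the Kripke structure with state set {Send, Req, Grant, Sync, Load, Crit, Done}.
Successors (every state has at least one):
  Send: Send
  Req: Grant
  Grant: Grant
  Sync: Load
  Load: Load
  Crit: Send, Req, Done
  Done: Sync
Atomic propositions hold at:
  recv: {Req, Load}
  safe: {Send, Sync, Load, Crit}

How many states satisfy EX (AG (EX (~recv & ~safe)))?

3

Sat(~recv) = {Send, Grant, Sync, Crit, Done}
Sat(~safe) = {Req, Grant, Done}
Sat(~recv & ~safe) = {Grant, Done}
Sat(EX (~recv & ~safe)) = {s : some successor in {Grant, Done}} = {Req, Grant, Crit}
AG (EX (~recv & ~safe)): greatest fixpoint, start Z0 = {Req, Grant, Crit}, keep only states in Sat with every successor in Z. Z1 = {Req, Grant}; fixed.
Sat(AG (EX (~recv & ~safe))) = {Req, Grant}
Sat(EX (AG (EX (~recv & ~safe)))) = {s : some successor in {Req, Grant}} = {Req, Grant, Crit}
|Sat(EX (AG (EX (~recv & ~safe))))| = |{Req, Grant, Crit}| = 3.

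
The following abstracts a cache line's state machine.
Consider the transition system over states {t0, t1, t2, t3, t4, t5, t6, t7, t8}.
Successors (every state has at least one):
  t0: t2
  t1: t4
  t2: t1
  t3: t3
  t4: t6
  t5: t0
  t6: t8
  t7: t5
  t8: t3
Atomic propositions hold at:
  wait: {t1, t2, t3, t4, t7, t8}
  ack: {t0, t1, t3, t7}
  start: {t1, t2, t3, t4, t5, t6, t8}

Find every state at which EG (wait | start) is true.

{t1, t2, t3, t4, t6, t8}

Sat(wait | start) = {t1, t2, t3, t4, t5, t6, t7, t8}
EG (wait | start): greatest fixpoint, start Z0 = {t1, t2, t3, t4, t5, t6, t7, t8}, keep only states in Sat with some successor in Z. Z1 = {t1, t2, t3, t4, t6, t7, t8}; Z2 = {t1, t2, t3, t4, t6, t8}; fixed.
Sat(EG (wait | start)) = {t1, t2, t3, t4, t6, t8}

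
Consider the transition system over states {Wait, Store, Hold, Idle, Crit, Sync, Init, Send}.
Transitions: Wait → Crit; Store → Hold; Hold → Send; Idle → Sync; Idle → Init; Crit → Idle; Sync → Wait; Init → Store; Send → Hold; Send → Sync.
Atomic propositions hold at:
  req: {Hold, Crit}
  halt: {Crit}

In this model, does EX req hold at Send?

Yes

Sat(EX req) = {s : some successor in {Hold, Crit}} = {Wait, Store, Send}
Send ∈ Sat(EX req) = {Wait, Store, Send}, so the formula holds at Send.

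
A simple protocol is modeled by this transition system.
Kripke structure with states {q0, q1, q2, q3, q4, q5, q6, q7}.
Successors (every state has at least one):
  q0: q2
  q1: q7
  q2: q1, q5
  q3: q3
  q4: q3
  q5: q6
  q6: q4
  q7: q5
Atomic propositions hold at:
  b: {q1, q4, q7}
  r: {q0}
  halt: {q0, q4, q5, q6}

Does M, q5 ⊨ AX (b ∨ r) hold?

No

Sat(b ∨ r) = {q0, q1, q4, q7}
Sat(AX (b ∨ r)) = {s : every successor in {q0, q1, q4, q7}} = {q1, q6}
q5 ∉ Sat(AX (b ∨ r)) = {q1, q6}, so the formula does not hold at q5.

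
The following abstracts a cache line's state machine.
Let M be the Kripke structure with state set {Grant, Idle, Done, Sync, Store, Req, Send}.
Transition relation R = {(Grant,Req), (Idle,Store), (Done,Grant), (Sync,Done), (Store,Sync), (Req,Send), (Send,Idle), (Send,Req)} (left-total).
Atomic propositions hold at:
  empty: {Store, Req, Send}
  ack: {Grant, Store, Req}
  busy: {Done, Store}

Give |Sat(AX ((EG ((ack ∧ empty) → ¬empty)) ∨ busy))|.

2

Sat(ack ∧ empty) = {Store, Req}
Sat(¬empty) = {Grant, Idle, Done, Sync}
Sat((ack ∧ empty) → ¬empty) = {Grant, Idle, Done, Sync, Send}
EG ((ack ∧ empty) → ¬empty): greatest fixpoint, start Z0 = {Grant, Idle, Done, Sync, Send}, keep only states in Sat with some successor in Z. Z1 = {Done, Sync, Send}; Z2 = {Sync}; Z3 = ∅; fixed.
Sat(EG ((ack ∧ empty) → ¬empty)) = ∅
Sat((EG ((ack ∧ empty) → ¬empty)) ∨ busy) = {Done, Store}
Sat(AX ((EG ((ack ∧ empty) → ¬empty)) ∨ busy)) = {s : every successor in {Done, Store}} = {Idle, Sync}
|Sat(AX ((EG ((ack ∧ empty) → ¬empty)) ∨ busy))| = |{Idle, Sync}| = 2.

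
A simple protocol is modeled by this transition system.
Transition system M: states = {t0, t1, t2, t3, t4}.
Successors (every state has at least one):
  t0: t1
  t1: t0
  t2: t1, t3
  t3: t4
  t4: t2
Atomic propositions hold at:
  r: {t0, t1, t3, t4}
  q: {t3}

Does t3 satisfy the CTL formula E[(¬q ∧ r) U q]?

Sat(¬q) = {t0, t1, t2, t4}
Sat(¬q ∧ r) = {t0, t1, t4}
E[(¬q ∧ r) U q]: least fixpoint, start Z0 = Sat(q) = {t3}, add states in Sat(¬q ∧ r) with some successor in Z. Already a fixed point.
Sat(E[(¬q ∧ r) U q]) = {t3}
t3 ∈ Sat(E[(¬q ∧ r) U q]) = {t3}, so the formula holds at t3.

Yes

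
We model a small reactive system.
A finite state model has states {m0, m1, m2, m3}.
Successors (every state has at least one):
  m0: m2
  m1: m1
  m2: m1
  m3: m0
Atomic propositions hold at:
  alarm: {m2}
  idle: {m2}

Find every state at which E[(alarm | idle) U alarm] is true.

Sat(alarm | idle) = {m2}
E[(alarm | idle) U alarm]: least fixpoint, start Z0 = Sat(alarm) = {m2}, add states in Sat(alarm | idle) with some successor in Z. Already a fixed point.
Sat(E[(alarm | idle) U alarm]) = {m2}

{m2}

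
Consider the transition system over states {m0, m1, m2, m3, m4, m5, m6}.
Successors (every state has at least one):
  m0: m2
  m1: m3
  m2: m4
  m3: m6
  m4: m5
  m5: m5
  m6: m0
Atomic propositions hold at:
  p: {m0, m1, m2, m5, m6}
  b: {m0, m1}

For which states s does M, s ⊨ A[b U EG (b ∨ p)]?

Sat(b ∨ p) = {m0, m1, m2, m5, m6}
EG (b ∨ p): greatest fixpoint, start Z0 = {m0, m1, m2, m5, m6}, keep only states in Sat with some successor in Z. Z1 = {m0, m5, m6}; Z2 = {m5, m6}; Z3 = {m5}; fixed.
Sat(EG (b ∨ p)) = {m5}
A[b U EG (b ∨ p)]: least fixpoint, start Z0 = Sat(EG (b ∨ p)) = {m5}, add states in Sat(b) with every successor in Z. Already a fixed point.
Sat(A[b U EG (b ∨ p)]) = {m5}

{m5}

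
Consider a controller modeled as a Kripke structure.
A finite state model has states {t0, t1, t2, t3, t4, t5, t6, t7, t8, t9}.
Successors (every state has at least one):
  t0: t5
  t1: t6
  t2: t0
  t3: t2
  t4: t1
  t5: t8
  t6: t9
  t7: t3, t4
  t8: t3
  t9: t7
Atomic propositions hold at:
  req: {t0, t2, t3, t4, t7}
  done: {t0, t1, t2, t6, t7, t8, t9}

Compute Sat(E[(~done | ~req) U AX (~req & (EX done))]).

Sat(~done) = {t3, t4, t5}
Sat(~req) = {t1, t5, t6, t8, t9}
Sat(~done | ~req) = {t1, t3, t4, t5, t6, t8, t9}
Sat(EX done) = {s : some successor in {t0, t1, t2, t6, t7, t8, t9}} = {t1, t2, t3, t4, t5, t6, t9}
Sat(~req & (EX done)) = {t1, t5, t6, t9}
Sat(AX (~req & (EX done))) = {s : every successor in {t1, t5, t6, t9}} = {t0, t1, t4, t6}
E[(~done | ~req) U AX (~req & (EX done))]: least fixpoint, start Z0 = Sat(AX (~req & (EX done))) = {t0, t1, t4, t6}, add states in Sat(~done | ~req) with some successor in Z. Already a fixed point.
Sat(E[(~done | ~req) U AX (~req & (EX done))]) = {t0, t1, t4, t6}

{t0, t1, t4, t6}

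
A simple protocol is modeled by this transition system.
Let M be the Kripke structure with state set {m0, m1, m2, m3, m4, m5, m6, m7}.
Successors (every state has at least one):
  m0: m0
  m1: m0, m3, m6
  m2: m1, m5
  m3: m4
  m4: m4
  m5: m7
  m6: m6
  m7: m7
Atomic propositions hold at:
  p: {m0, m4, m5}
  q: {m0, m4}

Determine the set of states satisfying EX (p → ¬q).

{m1, m2, m5, m6, m7}

Sat(¬q) = {m1, m2, m3, m5, m6, m7}
Sat(p → ¬q) = {m1, m2, m3, m5, m6, m7}
Sat(EX (p → ¬q)) = {s : some successor in {m1, m2, m3, m5, m6, m7}} = {m1, m2, m5, m6, m7}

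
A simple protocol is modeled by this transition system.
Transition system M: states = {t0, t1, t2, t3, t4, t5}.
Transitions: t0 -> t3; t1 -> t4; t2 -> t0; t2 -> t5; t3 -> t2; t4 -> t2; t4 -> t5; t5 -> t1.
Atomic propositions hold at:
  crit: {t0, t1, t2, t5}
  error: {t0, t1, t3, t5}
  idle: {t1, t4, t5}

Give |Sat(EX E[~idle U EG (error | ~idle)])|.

Sat(~idle) = {t0, t2, t3}
Sat(error | ~idle) = {t0, t1, t2, t3, t5}
EG (error | ~idle): greatest fixpoint, start Z0 = {t0, t1, t2, t3, t5}, keep only states in Sat with some successor in Z. Z1 = {t0, t2, t3, t5}; Z2 = {t0, t2, t3}; fixed.
Sat(EG (error | ~idle)) = {t0, t2, t3}
E[~idle U EG (error | ~idle)]: least fixpoint, start Z0 = Sat(EG (error | ~idle)) = {t0, t2, t3}, add states in Sat(~idle) with some successor in Z. Already a fixed point.
Sat(E[~idle U EG (error | ~idle)]) = {t0, t2, t3}
Sat(EX E[~idle U EG (error | ~idle)]) = {s : some successor in {t0, t2, t3}} = {t0, t2, t3, t4}
|Sat(EX E[~idle U EG (error | ~idle)])| = |{t0, t2, t3, t4}| = 4.

4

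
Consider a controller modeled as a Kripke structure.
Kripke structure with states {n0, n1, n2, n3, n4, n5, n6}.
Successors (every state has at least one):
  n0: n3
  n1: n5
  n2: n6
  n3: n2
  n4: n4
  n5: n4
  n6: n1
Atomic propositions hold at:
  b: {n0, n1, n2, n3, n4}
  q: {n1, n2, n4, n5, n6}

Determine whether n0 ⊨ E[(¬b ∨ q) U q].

Sat(¬b) = {n5, n6}
Sat(¬b ∨ q) = {n1, n2, n4, n5, n6}
E[(¬b ∨ q) U q]: least fixpoint, start Z0 = Sat(q) = {n1, n2, n4, n5, n6}, add states in Sat(¬b ∨ q) with some successor in Z. Already a fixed point.
Sat(E[(¬b ∨ q) U q]) = {n1, n2, n4, n5, n6}
n0 ∉ Sat(E[(¬b ∨ q) U q]) = {n1, n2, n4, n5, n6}, so the formula does not hold at n0.

No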